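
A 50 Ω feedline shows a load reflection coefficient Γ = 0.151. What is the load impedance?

Z_L ≈ 67.8 Ω

Z_L = Z_0·(1 + Γ)/(1 − Γ) = 50·(1.15)/(0.849)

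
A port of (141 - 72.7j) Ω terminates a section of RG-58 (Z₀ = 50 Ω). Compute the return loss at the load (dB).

RL ≈ 4.88 dB

Γ = (91 − j72.7)/(191 − j72.7), |Γ| = 0.57
RL = −20·log₁₀|Γ| = −20·log₁₀(0.57)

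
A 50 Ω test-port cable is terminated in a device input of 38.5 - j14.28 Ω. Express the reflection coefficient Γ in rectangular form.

Γ ≈ -0.101 − j0.178

Γ = (Z_L − Z_0)/(Z_L + Z_0) = (-11.5 − j14.28)/(88.5 − j14.28)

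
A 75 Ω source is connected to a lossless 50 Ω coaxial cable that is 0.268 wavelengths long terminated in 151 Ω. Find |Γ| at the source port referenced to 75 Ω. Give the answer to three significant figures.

βl = 2π × 0.268 = 96.5°
tan(βl) = -8.8
Z_in = Z_0·(Z_L + jZ_0·tanβl)/(Z_0 + jZ_L·tanβl) = 16.7 + j5.05 Ω
Γ_s = (Z_in − Z_s)/(Z_in + Z_s) = (-58.3 + j5.05)/(91.7 + j5.05), |Γ_s| = 0.636

|Γ| ≈ 0.636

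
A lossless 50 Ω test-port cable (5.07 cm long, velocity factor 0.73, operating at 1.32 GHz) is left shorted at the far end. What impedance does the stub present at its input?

λ = v/f = 0.73·c / 1.32 GHz = 0.166 m
βl = 2π·l/λ = 2π × 0.306 = 110°
tan(βl) = -2.75
For a shorted stub, Z_in = jZ_0·tan(βl)

Z_in ≈ −j137 Ω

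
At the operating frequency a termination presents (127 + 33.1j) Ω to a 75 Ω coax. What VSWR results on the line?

Γ = (Z_L − Z_0)/(Z_L + Z_0) = (52 + j33.1)/(202 + j33.1)
|Γ| = 61.6/205 = 0.301
VSWR = (1 + |Γ|)/(1 − |Γ|) = 1.3/0.699

VSWR ≈ 1.86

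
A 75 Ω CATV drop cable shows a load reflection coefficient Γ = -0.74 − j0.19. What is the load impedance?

Z_L = Z_0·(1 + Γ)/(1 − Γ) = 75·(0.26 − j0.19)/(1.74 + j0.19)

Z_L ≈ 10.2 − j9.3 Ω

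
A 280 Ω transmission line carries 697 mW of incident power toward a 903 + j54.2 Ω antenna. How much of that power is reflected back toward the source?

P_reflected ≈ 194 mW

|Γ| = |(623 + j54.2)/(1183 + j54.2)| = 0.528
|Γ|² = 0.279
P_refl = |Γ|²·P_inc = 194 mW, P_del = (1 − |Γ|²)·P_inc = 503 mW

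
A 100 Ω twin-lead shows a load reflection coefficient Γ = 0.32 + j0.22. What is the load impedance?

Z_L = Z_0·(1 + Γ)/(1 − Γ) = 100·(1.32 + j0.22)/(0.68 − j0.22)

Z_L ≈ 166 + j86.1 Ω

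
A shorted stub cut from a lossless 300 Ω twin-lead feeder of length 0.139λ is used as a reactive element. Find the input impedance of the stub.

βl = 2π × 0.139 = 50°
tan(βl) = 1.19
For a shorted stub, Z_in = jZ_0·tan(βl)

Z_in ≈ +j358 Ω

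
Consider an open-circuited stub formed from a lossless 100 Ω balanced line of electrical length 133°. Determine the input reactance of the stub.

tan(βl) = -1.07
For an open-circuited stub, Z_in = −jZ_0·cot(βl) = −jZ_0/tan(βl)

X_in ≈ 93.3 Ω (inductive)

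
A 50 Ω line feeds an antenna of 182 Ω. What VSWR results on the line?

VSWR ≈ 3.64

Γ = (182 − 50)/(182 + 50) = 0.569
VSWR = (1 + 0.569)/(1 − 0.569)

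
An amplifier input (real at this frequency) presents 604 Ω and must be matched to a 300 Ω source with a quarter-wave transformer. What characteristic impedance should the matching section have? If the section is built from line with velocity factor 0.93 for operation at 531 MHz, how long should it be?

Z_qwt ≈ 426 Ω; length ≈ 13.1 cm

Z_qwt = √(Z_0·R_L) = √(300 × 604) = √181200
λ = 0.93·c/f = 0.525 m, so l = λ/4 = 0.131 m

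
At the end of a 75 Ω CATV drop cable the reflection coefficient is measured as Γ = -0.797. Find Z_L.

Z_L = Z_0·(1 + Γ)/(1 − Γ) = 75·(0.203)/(1.8)

Z_L ≈ 8.47 Ω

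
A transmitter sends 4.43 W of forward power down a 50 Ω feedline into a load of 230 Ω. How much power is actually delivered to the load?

Γ = (230 − 50)/(230 + 50) = 0.643
|Γ|² = 0.413
P_refl = |Γ|²·P_inc = 1.83 W, P_del = (1 − |Γ|²)·P_inc = 2.6 W

P_delivered ≈ 2.6 W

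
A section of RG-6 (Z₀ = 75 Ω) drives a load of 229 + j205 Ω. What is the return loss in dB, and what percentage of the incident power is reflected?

Γ = (154 + j205)/(304 + j205), |Γ| = 0.699
RL = −20·log₁₀(0.699) = 3.11 dB
P_refl/P_inc = |Γ|² = 0.489

RL ≈ 3.11 dB; 48.9% of incident power reflected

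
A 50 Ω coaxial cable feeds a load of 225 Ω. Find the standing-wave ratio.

Γ = (225 − 50)/(225 + 50) = 0.636
VSWR = (1 + 0.636)/(1 − 0.636)

VSWR ≈ 4.5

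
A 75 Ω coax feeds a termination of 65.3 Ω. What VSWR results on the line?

Γ = (65.3 − 75)/(65.3 + 75) = -0.0691
VSWR = (1 + 0.0691)/(1 − 0.0691)

VSWR ≈ 1.15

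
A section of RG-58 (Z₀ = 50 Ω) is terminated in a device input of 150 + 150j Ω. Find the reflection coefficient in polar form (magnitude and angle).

Γ ≈ 0.721 ∠ 19.4°

Γ = (Z_L − Z_0)/(Z_L + Z_0) = (100 + j150)/(200 + j150)
|Γ| = 180/250 = 0.721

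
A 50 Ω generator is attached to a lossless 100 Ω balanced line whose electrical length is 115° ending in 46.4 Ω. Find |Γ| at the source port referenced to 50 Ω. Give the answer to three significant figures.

|Γ| ≈ 0.586

tan(βl) = -2.14
Z_in = Z_0·(Z_L + jZ_0·tanβl)/(Z_0 + jZ_L·tanβl) = 131 − j84.6 Ω
Γ_s = (Z_in − Z_s)/(Z_in + Z_s) = (80.5 − j84.6)/(181 − j84.6), |Γ_s| = 0.586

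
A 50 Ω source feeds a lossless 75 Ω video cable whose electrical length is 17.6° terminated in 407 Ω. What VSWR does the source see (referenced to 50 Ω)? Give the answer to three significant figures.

tan(βl) = 0.317
Z_in = Z_0·(Z_L + jZ_0·tanβl)/(Z_0 + jZ_L·tanβl) = 113 − j171 Ω
Γ_s = (Z_in − Z_s)/(Z_in + Z_s) = (63 − j171)/(163 − j171), |Γ_s| = 0.771
VSWR = (1 + |Γ_s|)/(1 − |Γ_s|)

VSWR ≈ 7.73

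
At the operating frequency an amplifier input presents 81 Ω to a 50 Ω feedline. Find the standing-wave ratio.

Γ = (81 − 50)/(81 + 50) = 0.237
VSWR = (1 + 0.237)/(1 − 0.237)

VSWR ≈ 1.62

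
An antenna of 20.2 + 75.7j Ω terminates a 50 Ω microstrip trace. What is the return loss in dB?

Γ = (-29.8 + j75.7)/(70.2 + j75.7), |Γ| = 0.788
RL = −20·log₁₀|Γ| = −20·log₁₀(0.788)

RL ≈ 2.07 dB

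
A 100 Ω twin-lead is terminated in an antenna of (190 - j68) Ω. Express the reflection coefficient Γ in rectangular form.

Γ ≈ 0.346 − j0.153

Γ = (Z_L − Z_0)/(Z_L + Z_0) = (90 − j68)/(290 − j68)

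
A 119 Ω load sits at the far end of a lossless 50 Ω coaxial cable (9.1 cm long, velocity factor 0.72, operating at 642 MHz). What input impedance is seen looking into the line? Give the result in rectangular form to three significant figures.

λ = v/f = 0.72·c / 642 MHz = 0.336 m
βl = 2π·l/λ = 2π × 0.27 = 97.4°
tan(βl) = tan(97.4°) = -7.73
Z_in = Z_0·(Z_L + jZ_0·tanβl)/(Z_0 + jZ_L·tanβl)
     = 50·(119 − j387)/(50 − j920)

Z_in ≈ 21.3 + j5.31 Ω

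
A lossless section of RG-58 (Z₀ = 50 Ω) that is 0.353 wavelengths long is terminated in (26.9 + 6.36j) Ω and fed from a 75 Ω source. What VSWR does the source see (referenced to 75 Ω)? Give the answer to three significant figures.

VSWR ≈ 2.22

βl = 2π × 0.353 = 127°
tan(βl) = -1.32
Z_in = Z_0·(Z_L + jZ_0·tanβl)/(Z_0 + jZ_L·tanβl) = 39.5 − j27.1 Ω
Γ_s = (Z_in − Z_s)/(Z_in + Z_s) = (-35.5 − j27.1)/(115 − j27.1), |Γ_s| = 0.379
VSWR = (1 + |Γ_s|)/(1 − |Γ_s|)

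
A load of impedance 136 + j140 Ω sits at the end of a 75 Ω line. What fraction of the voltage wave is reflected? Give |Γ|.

|Γ| ≈ 0.603

Γ = (Z_L − Z_0)/(Z_L + Z_0) = (61 + j140)/(211 + j140)
|Γ| = 153/253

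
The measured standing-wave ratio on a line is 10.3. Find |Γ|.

|Γ| ≈ 0.823

|Γ| = (S − 1)/(S + 1) = (10.3 − 1)/(10.3 + 1) = 9.3/11.3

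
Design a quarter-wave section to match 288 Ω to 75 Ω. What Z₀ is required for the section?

Z_qwt ≈ 147 Ω

Z_qwt = √(Z_0·R_L) = √(75 × 288) = √21600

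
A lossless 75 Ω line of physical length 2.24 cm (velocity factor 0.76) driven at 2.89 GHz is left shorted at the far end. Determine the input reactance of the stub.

λ = v/f = 0.76·c / 2.89 GHz = 0.0789 m
βl = 2π·l/λ = 2π × 0.284 = 102°
tan(βl) = -4.62
For a shorted stub, Z_in = jZ_0·tan(βl)

X_in ≈ -346 Ω (capacitive)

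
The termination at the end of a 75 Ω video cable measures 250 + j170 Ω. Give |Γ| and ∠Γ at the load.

Γ = (Z_L − Z_0)/(Z_L + Z_0) = (175 + j170)/(325 + j170)
|Γ| = 244/367 = 0.665

Γ ≈ 0.665 ∠ 16.6°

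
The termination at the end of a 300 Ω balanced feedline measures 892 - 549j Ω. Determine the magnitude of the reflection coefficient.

Γ = (Z_L − Z_0)/(Z_L + Z_0) = (592 − j549)/(1192 − j549)
|Γ| = 807/1310

|Γ| ≈ 0.615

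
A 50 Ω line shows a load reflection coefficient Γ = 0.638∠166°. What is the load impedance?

Z_L ≈ 11.2 + j5.84 Ω

Z_L = Z_0·(1 + Γ)/(1 − Γ) = 50·(0.381 + j0.154)/(1.62 − j0.154)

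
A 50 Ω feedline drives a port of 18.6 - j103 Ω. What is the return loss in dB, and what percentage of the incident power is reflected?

Γ = (-31.4 − j103)/(68.6 − j103), |Γ| = 0.87
RL = −20·log₁₀(0.87) = 1.21 dB
P_refl/P_inc = |Γ|² = 0.757

RL ≈ 1.21 dB; 75.7% of incident power reflected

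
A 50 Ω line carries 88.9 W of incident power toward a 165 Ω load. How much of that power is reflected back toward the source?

Γ = (165 − 50)/(165 + 50) = 0.535
|Γ|² = 0.286
P_refl = |Γ|²·P_inc = 25.4 W, P_del = (1 − |Γ|²)·P_inc = 63.5 W

P_reflected ≈ 25.4 W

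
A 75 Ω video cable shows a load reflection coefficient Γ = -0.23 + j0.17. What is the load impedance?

Z_L = Z_0·(1 + Γ)/(1 − Γ) = 75·(0.77 + j0.17)/(1.23 − j0.17)

Z_L ≈ 44.7 + j16.5 Ω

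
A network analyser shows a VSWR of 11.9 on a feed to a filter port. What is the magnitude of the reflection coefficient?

|Γ| = (S − 1)/(S + 1) = (11.9 − 1)/(11.9 + 1) = 10.9/12.9

|Γ| ≈ 0.845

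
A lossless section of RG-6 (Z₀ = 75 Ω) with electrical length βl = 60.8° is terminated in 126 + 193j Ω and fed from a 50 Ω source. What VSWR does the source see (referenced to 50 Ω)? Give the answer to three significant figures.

VSWR ≈ 6.57

tan(βl) = 1.79
Z_in = Z_0·(Z_L + jZ_0·tanβl)/(Z_0 + jZ_L·tanβl) = 24 − j70.7 Ω
Γ_s = (Z_in − Z_s)/(Z_in + Z_s) = (-26 − j70.7)/(74 − j70.7), |Γ_s| = 0.736
VSWR = (1 + |Γ_s|)/(1 − |Γ_s|)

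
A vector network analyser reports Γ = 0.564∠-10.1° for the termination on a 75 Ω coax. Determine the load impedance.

Z_L ≈ 246 − j71.5 Ω

Z_L = Z_0·(1 + Γ)/(1 − Γ) = 75·(1.56 − j0.0989)/(0.445 + j0.0989)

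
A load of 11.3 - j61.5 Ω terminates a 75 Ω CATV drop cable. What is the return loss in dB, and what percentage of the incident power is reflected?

RL ≈ 1.56 dB; 69.8% of incident power reflected

Γ = (-63.7 − j61.5)/(86.3 − j61.5), |Γ| = 0.836
RL = −20·log₁₀(0.836) = 1.56 dB
P_refl/P_inc = |Γ|² = 0.698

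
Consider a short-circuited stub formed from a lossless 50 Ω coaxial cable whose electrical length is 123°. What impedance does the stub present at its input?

Z_in ≈ −j77 Ω

tan(βl) = -1.54
For a short-circuited stub, Z_in = jZ_0·tan(βl)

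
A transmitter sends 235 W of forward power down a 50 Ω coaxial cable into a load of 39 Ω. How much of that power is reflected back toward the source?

P_reflected ≈ 3.59 W

Γ = (39 − 50)/(39 + 50) = -0.124
|Γ|² = 0.0153
P_refl = |Γ|²·P_inc = 3.59 W, P_del = (1 − |Γ|²)·P_inc = 231 W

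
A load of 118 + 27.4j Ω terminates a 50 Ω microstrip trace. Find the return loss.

Γ = (68 + j27.4)/(168 + j27.4), |Γ| = 0.431
RL = −20·log₁₀|Γ| = −20·log₁₀(0.431)

RL ≈ 7.32 dB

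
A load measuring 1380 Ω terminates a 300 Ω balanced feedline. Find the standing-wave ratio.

Γ = (1380 − 300)/(1380 + 300) = 0.643
VSWR = (1 + 0.643)/(1 − 0.643)

VSWR ≈ 4.6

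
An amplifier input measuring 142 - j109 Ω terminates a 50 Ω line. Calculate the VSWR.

Γ = (Z_L − Z_0)/(Z_L + Z_0) = (92 − j109)/(192 − j109)
|Γ| = 143/221 = 0.646
VSWR = (1 + |Γ|)/(1 − |Γ|) = 1.65/0.354

VSWR ≈ 4.65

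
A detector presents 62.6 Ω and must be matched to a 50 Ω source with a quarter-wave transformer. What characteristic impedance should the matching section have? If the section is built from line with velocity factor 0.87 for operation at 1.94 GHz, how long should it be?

Z_qwt ≈ 55.9 Ω; length ≈ 3.36 cm

Z_qwt = √(Z_0·R_L) = √(50 × 62.6) = √3130
λ = 0.87·c/f = 0.135 m, so l = λ/4 = 0.0336 m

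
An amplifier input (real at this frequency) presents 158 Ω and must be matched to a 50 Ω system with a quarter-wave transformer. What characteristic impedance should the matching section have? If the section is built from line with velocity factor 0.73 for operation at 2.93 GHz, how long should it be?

Z_qwt ≈ 88.9 Ω; length ≈ 1.87 cm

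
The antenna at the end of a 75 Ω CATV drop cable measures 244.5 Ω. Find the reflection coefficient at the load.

Γ = 0.531

Γ = (Z_L − Z_0)/(Z_L + Z_0) = (244.5 − 75)/(244.5 + 75) = 169.5/319.5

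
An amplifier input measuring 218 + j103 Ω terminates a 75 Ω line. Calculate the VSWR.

Γ = (Z_L − Z_0)/(Z_L + Z_0) = (143 + j103)/(293 + j103)
|Γ| = 176/311 = 0.567
VSWR = (1 + |Γ|)/(1 − |Γ|) = 1.57/0.433

VSWR ≈ 3.62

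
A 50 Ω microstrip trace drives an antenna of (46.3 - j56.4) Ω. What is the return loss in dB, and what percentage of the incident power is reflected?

Γ = (-3.7 − j56.4)/(96.3 − j56.4), |Γ| = 0.506
RL = −20·log₁₀(0.506) = 5.91 dB
P_refl/P_inc = |Γ|² = 0.257

RL ≈ 5.91 dB; 25.7% of incident power reflected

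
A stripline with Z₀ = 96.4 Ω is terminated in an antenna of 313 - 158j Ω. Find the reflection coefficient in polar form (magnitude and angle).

Γ = (Z_L − Z_0)/(Z_L + Z_0) = (216.6 − j158)/(409.4 − j158)
|Γ| = 268/439 = 0.611

Γ ≈ 0.611 ∠ -15°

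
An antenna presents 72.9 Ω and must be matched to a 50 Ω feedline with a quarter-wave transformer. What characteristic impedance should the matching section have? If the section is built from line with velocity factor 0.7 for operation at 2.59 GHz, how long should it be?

Z_qwt = √(Z_0·R_L) = √(50 × 72.9) = √3645
λ = 0.7·c/f = 0.0811 m, so l = λ/4 = 0.0203 m

Z_qwt ≈ 60.4 Ω; length ≈ 2.03 cm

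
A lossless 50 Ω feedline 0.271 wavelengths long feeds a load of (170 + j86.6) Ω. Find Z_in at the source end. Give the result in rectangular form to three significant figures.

Z_in ≈ 11.5 + j0.326 Ω

βl = 2π × 0.271 = 97.6°
tan(βl) = tan(97.6°) = -7.53
Z_in = Z_0·(Z_L + jZ_0·tanβl)/(Z_0 + jZ_L·tanβl)
     = 50·(170 − j290)/(703 − j1280)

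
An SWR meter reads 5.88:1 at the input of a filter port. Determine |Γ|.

|Γ| ≈ 0.709

|Γ| = (S − 1)/(S + 1) = (5.88 − 1)/(5.88 + 1) = 4.88/6.88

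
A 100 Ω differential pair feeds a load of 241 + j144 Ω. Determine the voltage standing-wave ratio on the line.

Γ = (Z_L − Z_0)/(Z_L + Z_0) = (141 + j144)/(341 + j144)
|Γ| = 202/370 = 0.544
VSWR = (1 + |Γ|)/(1 − |Γ|) = 1.54/0.456

VSWR ≈ 3.39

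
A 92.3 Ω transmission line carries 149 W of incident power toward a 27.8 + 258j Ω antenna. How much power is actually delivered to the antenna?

|Γ| = |(-64.5 + j258)/(120.1 + j258)| = 0.934
|Γ|² = 0.873
P_refl = |Γ|²·P_inc = 130 W, P_del = (1 − |Γ|²)·P_inc = 18.9 W

P_delivered ≈ 18.9 W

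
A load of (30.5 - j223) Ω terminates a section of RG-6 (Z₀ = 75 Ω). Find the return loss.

RL ≈ 0.708 dB

Γ = (-44.5 − j223)/(105.5 − j223), |Γ| = 0.922
RL = −20·log₁₀|Γ| = −20·log₁₀(0.922)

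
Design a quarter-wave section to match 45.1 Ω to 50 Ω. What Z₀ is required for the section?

Z_qwt = √(Z_0·R_L) = √(50 × 45.1) = √2255

Z_qwt ≈ 47.5 Ω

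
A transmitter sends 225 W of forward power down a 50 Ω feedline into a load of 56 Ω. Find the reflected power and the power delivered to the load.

Γ = (56 − 50)/(56 + 50) = 0.0566
|Γ|² = 0.0032
P_refl = |Γ|²·P_inc = 0.721 W, P_del = (1 − |Γ|²)·P_inc = 224 W

P_reflected ≈ 0.721 W; P_delivered ≈ 224 W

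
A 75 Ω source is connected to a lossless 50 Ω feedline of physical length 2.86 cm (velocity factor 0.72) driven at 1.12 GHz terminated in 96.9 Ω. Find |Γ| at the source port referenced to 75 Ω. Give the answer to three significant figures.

λ = v/f = 0.72·c / 1.12 GHz = 0.193 m
βl = 2π·l/λ = 2π × 0.148 = 53.4°
tan(βl) = 1.35
Z_in = Z_0·(Z_L + jZ_0·tanβl)/(Z_0 + jZ_L·tanβl) = 34.9 − j23.8 Ω
Γ_s = (Z_in − Z_s)/(Z_in + Z_s) = (-40.1 − j23.8)/(110 − j23.8), |Γ_s| = 0.414

|Γ| ≈ 0.414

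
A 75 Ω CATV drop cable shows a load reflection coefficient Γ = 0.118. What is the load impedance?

Z_L = Z_0·(1 + Γ)/(1 − Γ) = 75·(1.12)/(0.882)

Z_L ≈ 95.1 Ω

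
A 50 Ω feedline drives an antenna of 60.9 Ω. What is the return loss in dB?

Γ = (60.9 − 50)/(60.9 + 50) = 0.0983
RL = −20·log₁₀|Γ| = −20·log₁₀(0.0983)

RL ≈ 20.2 dB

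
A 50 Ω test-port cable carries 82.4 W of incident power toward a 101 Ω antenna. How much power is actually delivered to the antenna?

P_delivered ≈ 73 W

Γ = (101 − 50)/(101 + 50) = 0.338
|Γ|² = 0.114
P_refl = |Γ|²·P_inc = 9.4 W, P_del = (1 − |Γ|²)·P_inc = 73 W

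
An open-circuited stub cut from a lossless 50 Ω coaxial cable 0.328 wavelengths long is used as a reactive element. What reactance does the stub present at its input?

βl = 2π × 0.328 = 118°
tan(βl) = -1.87
For an open-circuited stub, Z_in = −jZ_0·cot(βl) = −jZ_0/tan(βl)

X_in ≈ 26.7 Ω (inductive)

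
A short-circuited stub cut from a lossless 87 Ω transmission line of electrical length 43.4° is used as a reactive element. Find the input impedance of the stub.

Z_in ≈ +j82.3 Ω

tan(βl) = 0.946
For a short-circuited stub, Z_in = jZ_0·tan(βl)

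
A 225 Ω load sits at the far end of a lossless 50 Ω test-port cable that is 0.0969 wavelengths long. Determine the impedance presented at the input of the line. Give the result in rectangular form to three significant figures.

Z_in ≈ 30.8 − j61.9 Ω

βl = 2π × 0.0969 = 34.9°
tan(βl) = tan(34.9°) = 0.697
Z_in = Z_0·(Z_L + jZ_0·tanβl)/(Z_0 + jZ_L·tanβl)
     = 50·(225 + j34.9)/(50 + j157)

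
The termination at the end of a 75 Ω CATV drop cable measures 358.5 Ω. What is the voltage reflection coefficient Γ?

Γ = 0.654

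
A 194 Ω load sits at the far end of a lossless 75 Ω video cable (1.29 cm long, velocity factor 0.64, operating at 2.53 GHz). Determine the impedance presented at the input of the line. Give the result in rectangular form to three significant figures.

Z_in ≈ 36.1 − j33.6 Ω

λ = v/f = 0.64·c / 2.53 GHz = 0.0759 m
βl = 2π·l/λ = 2π × 0.17 = 61.2°
tan(βl) = tan(61.2°) = 1.82
Z_in = Z_0·(Z_L + jZ_0·tanβl)/(Z_0 + jZ_L·tanβl)
     = 75·(194 + j136)/(75 + j353)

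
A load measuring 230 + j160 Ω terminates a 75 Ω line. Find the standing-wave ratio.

VSWR ≈ 4.66

Γ = (Z_L − Z_0)/(Z_L + Z_0) = (155 + j160)/(305 + j160)
|Γ| = 223/344 = 0.647
VSWR = (1 + |Γ|)/(1 − |Γ|) = 1.65/0.353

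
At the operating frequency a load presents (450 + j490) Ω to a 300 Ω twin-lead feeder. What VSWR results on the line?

Γ = (Z_L − Z_0)/(Z_L + Z_0) = (150 + j490)/(750 + j490)
|Γ| = 512/896 = 0.572
VSWR = (1 + |Γ|)/(1 − |Γ|) = 1.57/0.428

VSWR ≈ 3.67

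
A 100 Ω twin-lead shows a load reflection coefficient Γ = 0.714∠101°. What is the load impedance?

Z_L = Z_0·(1 + Γ)/(1 − Γ) = 100·(0.864 + j0.701)/(1.14 − j0.701)

Z_L ≈ 27.5 + j78.7 Ω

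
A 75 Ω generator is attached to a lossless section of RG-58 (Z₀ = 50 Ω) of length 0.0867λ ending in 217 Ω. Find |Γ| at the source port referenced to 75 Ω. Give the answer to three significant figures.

|Γ| ≈ 0.592

βl = 2π × 0.0867 = 31.2°
tan(βl) = 0.606
Z_in = Z_0·(Z_L + jZ_0·tanβl)/(Z_0 + jZ_L·tanβl) = 37.5 − j68.3 Ω
Γ_s = (Z_in − Z_s)/(Z_in + Z_s) = (-37.5 − j68.3)/(112 − j68.3), |Γ_s| = 0.592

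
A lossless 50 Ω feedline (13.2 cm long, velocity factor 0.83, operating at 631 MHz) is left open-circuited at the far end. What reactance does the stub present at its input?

X_in ≈ 29.4 Ω (inductive)

λ = v/f = 0.83·c / 631 MHz = 0.395 m
βl = 2π·l/λ = 2π × 0.335 = 120°
tan(βl) = -1.7
For an open-circuited stub, Z_in = −jZ_0·cot(βl) = −jZ_0/tan(βl)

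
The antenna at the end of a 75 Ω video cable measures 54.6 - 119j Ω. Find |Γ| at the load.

Γ = (Z_L − Z_0)/(Z_L + Z_0) = (-20.4 − j119)/(129.6 − j119)
|Γ| = 121/176

|Γ| ≈ 0.686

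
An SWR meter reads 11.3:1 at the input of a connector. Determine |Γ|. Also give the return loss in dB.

|Γ| ≈ 0.837; return loss ≈ 1.54 dB

|Γ| = (S − 1)/(S + 1) = (11.3 − 1)/(11.3 + 1) = 10.3/12.3
RL = −20·log₁₀|Γ| = −20·log₁₀(0.837)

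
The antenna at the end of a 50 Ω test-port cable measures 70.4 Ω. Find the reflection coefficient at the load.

Γ = 0.169

Γ = (Z_L − Z_0)/(Z_L + Z_0) = (70.4 − 50)/(70.4 + 50) = 20.4/120.4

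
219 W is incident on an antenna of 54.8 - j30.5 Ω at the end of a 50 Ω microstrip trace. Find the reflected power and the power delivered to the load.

P_reflected ≈ 17.5 W; P_delivered ≈ 201 W

|Γ| = |(4.8 − j30.5)/(104.8 − j30.5)| = 0.283
|Γ|² = 0.08
P_refl = |Γ|²·P_inc = 17.5 W, P_del = (1 − |Γ|²)·P_inc = 201 W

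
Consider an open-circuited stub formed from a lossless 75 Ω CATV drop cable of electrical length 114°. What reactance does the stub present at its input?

tan(βl) = -2.25
For an open-circuited stub, Z_in = −jZ_0·cot(βl) = −jZ_0/tan(βl)

X_in ≈ 33.4 Ω (inductive)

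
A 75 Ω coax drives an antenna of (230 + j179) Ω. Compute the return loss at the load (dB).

Γ = (155 + j179)/(305 + j179), |Γ| = 0.67
RL = −20·log₁₀|Γ| = −20·log₁₀(0.67)

RL ≈ 3.48 dB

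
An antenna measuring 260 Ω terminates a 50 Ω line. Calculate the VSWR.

VSWR ≈ 5.2

For a purely resistive load, VSWR = R_L/Z_0 or Z_0/R_L (whichever > 1) = 260/50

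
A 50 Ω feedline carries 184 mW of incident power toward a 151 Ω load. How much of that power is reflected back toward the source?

Γ = (151 − 50)/(151 + 50) = 0.502
|Γ|² = 0.252
P_refl = |Γ|²·P_inc = 46.5 mW, P_del = (1 − |Γ|²)·P_inc = 138 mW

P_reflected ≈ 46.5 mW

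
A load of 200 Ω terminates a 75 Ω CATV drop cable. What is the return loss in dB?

Γ = (200 − 75)/(200 + 75) = 0.455
RL = −20·log₁₀|Γ| = −20·log₁₀(0.455)

RL ≈ 6.85 dB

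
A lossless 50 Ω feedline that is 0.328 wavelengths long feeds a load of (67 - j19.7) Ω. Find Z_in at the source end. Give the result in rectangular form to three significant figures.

Z_in ≈ 47.4 + j21.7 Ω

βl = 2π × 0.328 = 118°
tan(βl) = tan(118°) = -1.87
Z_in = Z_0·(Z_L + jZ_0·tanβl)/(Z_0 + jZ_L·tanβl)
     = 50·(67 − j113)/(13.1 − j126)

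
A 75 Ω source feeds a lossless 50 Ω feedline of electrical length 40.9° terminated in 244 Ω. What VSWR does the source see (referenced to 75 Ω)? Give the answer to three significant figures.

tan(βl) = 0.866
Z_in = Z_0·(Z_L + jZ_0·tanβl)/(Z_0 + jZ_L·tanβl) = 22.6 − j52.4 Ω
Γ_s = (Z_in − Z_s)/(Z_in + Z_s) = (-52.4 − j52.4)/(97.6 − j52.4), |Γ_s| = 0.668
VSWR = (1 + |Γ_s|)/(1 − |Γ_s|)

VSWR ≈ 5.03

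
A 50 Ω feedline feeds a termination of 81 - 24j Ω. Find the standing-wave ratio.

VSWR ≈ 1.83

Γ = (Z_L − Z_0)/(Z_L + Z_0) = (31 − j24)/(131 − j24)
|Γ| = 39.2/133 = 0.294
VSWR = (1 + |Γ|)/(1 − |Γ|) = 1.29/0.706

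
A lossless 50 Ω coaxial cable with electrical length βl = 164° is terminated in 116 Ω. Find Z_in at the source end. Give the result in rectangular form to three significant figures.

Z_in ≈ 87 + j43.6 Ω

tan(βl) = tan(164°) = -0.287
Z_in = Z_0·(Z_L + jZ_0·tanβl)/(Z_0 + jZ_L·tanβl)
     = 50·(116 − j14.3)/(50 − j33.3)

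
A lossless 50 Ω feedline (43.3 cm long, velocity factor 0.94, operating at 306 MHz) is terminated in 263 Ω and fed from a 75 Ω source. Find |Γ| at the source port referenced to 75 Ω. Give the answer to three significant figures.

|Γ| ≈ 0.572

λ = v/f = 0.94·c / 306 MHz = 0.922 m
βl = 2π·l/λ = 2π × 0.47 = 169°
tan(βl) = -0.192
Z_in = Z_0·(Z_L + jZ_0·tanβl)/(Z_0 + jZ_L·tanβl) = 135 + j127 Ω
Γ_s = (Z_in − Z_s)/(Z_in + Z_s) = (60.2 + j127)/(210 + j127), |Γ_s| = 0.572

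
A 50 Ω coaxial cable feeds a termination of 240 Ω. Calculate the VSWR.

VSWR ≈ 4.8

Γ = (240 − 50)/(240 + 50) = 0.655
VSWR = (1 + 0.655)/(1 − 0.655)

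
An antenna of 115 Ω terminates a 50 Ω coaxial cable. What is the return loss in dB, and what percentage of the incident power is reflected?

Γ = (115 − 50)/(115 + 50) = 0.394
RL = −20·log₁₀(0.394) = 8.09 dB
P_refl/P_inc = |Γ|² = 0.155

RL ≈ 8.09 dB; 15.5% of incident power reflected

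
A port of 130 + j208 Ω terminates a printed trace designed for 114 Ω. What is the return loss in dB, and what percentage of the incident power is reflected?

Γ = (16 + j208)/(244 + j208), |Γ| = 0.651
RL = −20·log₁₀(0.651) = 3.73 dB
P_refl/P_inc = |Γ|² = 0.423

RL ≈ 3.73 dB; 42.3% of incident power reflected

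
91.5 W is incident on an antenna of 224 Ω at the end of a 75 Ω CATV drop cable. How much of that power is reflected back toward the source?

P_reflected ≈ 22.7 W

Γ = (224 − 75)/(224 + 75) = 0.498
|Γ|² = 0.248
P_refl = |Γ|²·P_inc = 22.7 W, P_del = (1 − |Γ|²)·P_inc = 68.8 W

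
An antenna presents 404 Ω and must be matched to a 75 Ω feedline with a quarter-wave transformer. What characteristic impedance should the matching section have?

Z_qwt ≈ 174 Ω

Z_qwt = √(Z_0·R_L) = √(75 × 404) = √30300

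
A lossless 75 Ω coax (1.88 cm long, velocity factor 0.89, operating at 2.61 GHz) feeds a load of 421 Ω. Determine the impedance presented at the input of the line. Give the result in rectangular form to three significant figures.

Z_in ≈ 15.9 − j31.9 Ω

λ = v/f = 0.89·c / 2.61 GHz = 0.102 m
βl = 2π·l/λ = 2π × 0.184 = 66.2°
tan(βl) = tan(66.2°) = 2.26
Z_in = Z_0·(Z_L + jZ_0·tanβl)/(Z_0 + jZ_L·tanβl)
     = 75·(421 + j170)/(75 + j953)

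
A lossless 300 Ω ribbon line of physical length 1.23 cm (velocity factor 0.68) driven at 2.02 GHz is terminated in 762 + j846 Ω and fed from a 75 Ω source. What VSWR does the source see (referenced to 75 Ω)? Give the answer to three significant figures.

λ = v/f = 0.68·c / 2.02 GHz = 0.101 m
βl = 2π·l/λ = 2π × 0.122 = 43.8°
tan(βl) = 0.961
Z_in = Z_0·(Z_L + jZ_0·tanβl)/(Z_0 + jZ_L·tanβl) = 165 − j428 Ω
Γ_s = (Z_in − Z_s)/(Z_in + Z_s) = (90.1 − j428)/(240 − j428), |Γ_s| = 0.891
VSWR = (1 + |Γ_s|)/(1 − |Γ_s|)

VSWR ≈ 17.4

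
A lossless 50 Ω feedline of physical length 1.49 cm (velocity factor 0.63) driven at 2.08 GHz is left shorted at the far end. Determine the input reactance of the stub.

X_in ≈ 83.3 Ω (inductive)

λ = v/f = 0.63·c / 2.08 GHz = 0.0909 m
βl = 2π·l/λ = 2π × 0.164 = 59°
tan(βl) = 1.67
For a shorted stub, Z_in = jZ_0·tan(βl)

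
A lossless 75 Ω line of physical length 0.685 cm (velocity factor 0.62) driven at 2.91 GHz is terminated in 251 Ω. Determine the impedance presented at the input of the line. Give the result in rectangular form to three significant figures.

Z_in ≈ 50.5 − j75.1 Ω

λ = v/f = 0.62·c / 2.91 GHz = 0.0639 m
βl = 2π·l/λ = 2π × 0.107 = 38.6°
tan(βl) = tan(38.6°) = 0.798
Z_in = Z_0·(Z_L + jZ_0·tanβl)/(Z_0 + jZ_L·tanβl)
     = 75·(251 + j59.8)/(75 + j200)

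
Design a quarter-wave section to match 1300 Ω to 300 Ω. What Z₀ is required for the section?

Z_qwt = √(Z_0·R_L) = √(300 × 1300) = √390000

Z_qwt ≈ 624 Ω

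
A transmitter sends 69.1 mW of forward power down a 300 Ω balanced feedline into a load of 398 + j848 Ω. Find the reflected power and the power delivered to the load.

|Γ| = |(98 + j848)/(698 + j848)| = 0.777
|Γ|² = 0.604
P_refl = |Γ|²·P_inc = 41.7 mW, P_del = (1 − |Γ|²)·P_inc = 27.4 mW

P_reflected ≈ 41.7 mW; P_delivered ≈ 27.4 mW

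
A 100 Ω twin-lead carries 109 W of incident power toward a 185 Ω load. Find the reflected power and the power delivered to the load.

Γ = (185 − 100)/(185 + 100) = 0.298
|Γ|² = 0.089
P_refl = |Γ|²·P_inc = 9.7 W, P_del = (1 − |Γ|²)·P_inc = 99.3 W

P_reflected ≈ 9.7 W; P_delivered ≈ 99.3 W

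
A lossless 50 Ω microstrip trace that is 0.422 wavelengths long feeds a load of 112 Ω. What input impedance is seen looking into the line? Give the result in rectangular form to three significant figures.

Z_in ≈ 59.3 + j44.1 Ω

βl = 2π × 0.422 = 152°
tan(βl) = tan(152°) = -0.534
Z_in = Z_0·(Z_L + jZ_0·tanβl)/(Z_0 + jZ_L·tanβl)
     = 50·(112 − j26.7)/(50 − j59.8)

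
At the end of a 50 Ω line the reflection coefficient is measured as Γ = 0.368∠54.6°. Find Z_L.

Z_L ≈ 61 + j42.3 Ω

Z_L = Z_0·(1 + Γ)/(1 − Γ) = 50·(1.21 + j0.3)/(0.787 − j0.3)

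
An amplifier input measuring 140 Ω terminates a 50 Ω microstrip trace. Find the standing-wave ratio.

Γ = (140 − 50)/(140 + 50) = 0.474
VSWR = (1 + 0.474)/(1 − 0.474)

VSWR ≈ 2.8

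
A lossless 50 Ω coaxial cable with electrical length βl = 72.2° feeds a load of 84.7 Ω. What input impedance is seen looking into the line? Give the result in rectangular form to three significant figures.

tan(βl) = tan(72.2°) = 3.11
Z_in = Z_0·(Z_L + jZ_0·tanβl)/(Z_0 + jZ_L·tanβl)
     = 50·(84.7 + j156)/(50 + j264)

Z_in ≈ 31.4 − j10.1 Ω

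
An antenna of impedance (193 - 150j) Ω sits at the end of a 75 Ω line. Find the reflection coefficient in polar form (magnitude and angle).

Γ = (Z_L − Z_0)/(Z_L + Z_0) = (118 − j150)/(268 − j150)
|Γ| = 191/307 = 0.621

Γ ≈ 0.621 ∠ -22.6°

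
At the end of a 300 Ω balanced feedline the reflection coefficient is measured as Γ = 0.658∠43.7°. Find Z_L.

Z_L = Z_0·(1 + Γ)/(1 − Γ) = 300·(1.48 + j0.455)/(0.524 − j0.455)

Z_L ≈ 353 + j566 Ω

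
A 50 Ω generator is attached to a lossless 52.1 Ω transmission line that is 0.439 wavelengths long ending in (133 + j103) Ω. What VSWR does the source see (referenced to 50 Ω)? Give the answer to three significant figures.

VSWR ≈ 4.31

βl = 2π × 0.439 = 158°
tan(βl) = -0.403
Z_in = Z_0·(Z_L + jZ_0·tanβl)/(Z_0 + jZ_L·tanβl) = 36 + j66.3 Ω
Γ_s = (Z_in − Z_s)/(Z_in + Z_s) = (-14 + j66.3)/(86 + j66.3), |Γ_s| = 0.624
VSWR = (1 + |Γ_s|)/(1 − |Γ_s|)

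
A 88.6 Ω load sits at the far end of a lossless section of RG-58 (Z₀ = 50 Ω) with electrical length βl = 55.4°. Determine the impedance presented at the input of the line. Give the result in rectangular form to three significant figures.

Z_in ≈ 36.2 − j20.4 Ω

tan(βl) = tan(55.4°) = 1.45
Z_in = Z_0·(Z_L + jZ_0·tanβl)/(Z_0 + jZ_L·tanβl)
     = 50·(88.6 + j72.5)/(50 + j128)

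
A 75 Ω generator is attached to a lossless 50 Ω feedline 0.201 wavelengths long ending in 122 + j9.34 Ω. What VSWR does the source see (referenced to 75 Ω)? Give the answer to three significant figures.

VSWR ≈ 3.47

βl = 2π × 0.201 = 72.4°
tan(βl) = 3.14
Z_in = Z_0·(Z_L + jZ_0·tanβl)/(Z_0 + jZ_L·tanβl) = 22.5 − j14.7 Ω
Γ_s = (Z_in − Z_s)/(Z_in + Z_s) = (-52.5 − j14.7)/(97.5 − j14.7), |Γ_s| = 0.553
VSWR = (1 + |Γ_s|)/(1 − |Γ_s|)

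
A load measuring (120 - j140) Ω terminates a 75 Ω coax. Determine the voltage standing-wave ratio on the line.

VSWR ≈ 4.16

Γ = (Z_L − Z_0)/(Z_L + Z_0) = (45 − j140)/(195 − j140)
|Γ| = 147/240 = 0.613
VSWR = (1 + |Γ|)/(1 − |Γ|) = 1.61/0.387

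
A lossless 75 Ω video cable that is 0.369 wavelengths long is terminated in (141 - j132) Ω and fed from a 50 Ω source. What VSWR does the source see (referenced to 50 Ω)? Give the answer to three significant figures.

VSWR ≈ 4.88

βl = 2π × 0.369 = 133°
tan(βl) = -1.08
Z_in = Z_0·(Z_L + jZ_0·tanβl)/(Z_0 + jZ_L·tanβl) = 62 + j97 Ω
Γ_s = (Z_in − Z_s)/(Z_in + Z_s) = (12 + j97)/(112 + j97), |Γ_s| = 0.66
VSWR = (1 + |Γ_s|)/(1 − |Γ_s|)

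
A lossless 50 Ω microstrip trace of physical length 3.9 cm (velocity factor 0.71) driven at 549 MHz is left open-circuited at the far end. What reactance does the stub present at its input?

λ = v/f = 0.71·c / 549 MHz = 0.388 m
βl = 2π·l/λ = 2π × 0.101 = 36.2°
tan(βl) = 0.732
For an open-circuited stub, Z_in = −jZ_0·cot(βl) = −jZ_0/tan(βl)

X_in ≈ -68.3 Ω (capacitive)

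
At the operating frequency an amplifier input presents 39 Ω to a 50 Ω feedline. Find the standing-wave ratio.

VSWR ≈ 1.28

Γ = (39 − 50)/(39 + 50) = -0.124
VSWR = (1 + 0.124)/(1 − 0.124)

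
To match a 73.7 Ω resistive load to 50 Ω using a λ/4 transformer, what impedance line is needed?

Z_qwt = √(Z_0·R_L) = √(50 × 73.7) = √3685

Z_qwt ≈ 60.7 Ω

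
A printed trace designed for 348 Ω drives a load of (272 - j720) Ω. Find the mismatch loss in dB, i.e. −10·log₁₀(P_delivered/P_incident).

Γ = (-76 − j720)/(620 − j720), |Γ| = 0.762
|Γ|² = 0.581, so P_del/P_inc = 1 − |Γ|² = 0.419
ML = −10·log₁₀(1 − |Γ|²)

mismatch loss ≈ 3.77 dB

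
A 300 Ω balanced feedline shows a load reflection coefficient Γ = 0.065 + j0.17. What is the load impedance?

Z_L = Z_0·(1 + Γ)/(1 − Γ) = 300·(1.06 + j0.17)/(0.935 − j0.17)

Z_L ≈ 321 + j113 Ω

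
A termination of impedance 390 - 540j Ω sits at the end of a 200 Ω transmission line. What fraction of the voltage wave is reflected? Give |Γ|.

|Γ| ≈ 0.716

Γ = (Z_L − Z_0)/(Z_L + Z_0) = (190 − j540)/(590 − j540)
|Γ| = 572/800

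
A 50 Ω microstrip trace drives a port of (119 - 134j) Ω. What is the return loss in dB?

RL ≈ 3.11 dB

Γ = (69 − j134)/(169 − j134), |Γ| = 0.699
RL = −20·log₁₀|Γ| = −20·log₁₀(0.699)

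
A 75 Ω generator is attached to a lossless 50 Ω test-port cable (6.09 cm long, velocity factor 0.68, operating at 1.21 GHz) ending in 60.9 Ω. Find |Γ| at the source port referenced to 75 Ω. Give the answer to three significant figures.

|Γ| ≈ 0.237

λ = v/f = 0.68·c / 1.21 GHz = 0.169 m
βl = 2π·l/λ = 2π × 0.361 = 130°
tan(βl) = -1.19
Z_in = Z_0·(Z_L + jZ_0·tanβl)/(Z_0 + jZ_L·tanβl) = 47.5 + j9.28 Ω
Γ_s = (Z_in − Z_s)/(Z_in + Z_s) = (-27.5 + j9.28)/(122 + j9.28), |Γ_s| = 0.237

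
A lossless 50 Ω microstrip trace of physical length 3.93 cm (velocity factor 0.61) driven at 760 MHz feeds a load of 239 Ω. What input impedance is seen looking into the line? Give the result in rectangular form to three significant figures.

Z_in ≈ 14.1 − j28.5 Ω

λ = v/f = 0.61·c / 760 MHz = 0.241 m
βl = 2π·l/λ = 2π × 0.163 = 58.8°
tan(βl) = tan(58.8°) = 1.65
Z_in = Z_0·(Z_L + jZ_0·tanβl)/(Z_0 + jZ_L·tanβl)
     = 50·(239 + j82.4)/(50 + j394)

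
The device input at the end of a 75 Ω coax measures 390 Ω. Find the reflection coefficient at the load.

Γ = (Z_L − Z_0)/(Z_L + Z_0) = (390 − 75)/(390 + 75) = 315/465

Γ = 0.677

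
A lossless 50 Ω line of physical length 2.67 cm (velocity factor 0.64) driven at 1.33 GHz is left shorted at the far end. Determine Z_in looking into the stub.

Z_in ≈ +j115 Ω

λ = v/f = 0.64·c / 1.33 GHz = 0.144 m
βl = 2π·l/λ = 2π × 0.185 = 66.6°
tan(βl) = 2.31
For a shorted stub, Z_in = jZ_0·tan(βl)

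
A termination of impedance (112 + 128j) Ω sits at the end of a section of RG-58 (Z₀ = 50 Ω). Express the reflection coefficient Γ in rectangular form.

Γ ≈ 0.62 + j0.3

Γ = (Z_L − Z_0)/(Z_L + Z_0) = (62 + j128)/(162 + j128)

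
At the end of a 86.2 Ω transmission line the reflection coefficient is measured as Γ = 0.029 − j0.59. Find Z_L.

Z_L ≈ 43.5 − j78.8 Ω

Z_L = Z_0·(1 + Γ)/(1 − Γ) = 86.2·(1.03 − j0.59)/(0.971 + j0.59)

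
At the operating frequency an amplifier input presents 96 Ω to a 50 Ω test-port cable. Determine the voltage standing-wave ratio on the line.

Γ = (96 − 50)/(96 + 50) = 0.315
VSWR = (1 + 0.315)/(1 − 0.315)

VSWR ≈ 1.92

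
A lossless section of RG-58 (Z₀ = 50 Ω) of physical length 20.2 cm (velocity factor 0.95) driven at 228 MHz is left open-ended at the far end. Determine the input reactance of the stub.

X_in ≈ -31 Ω (capacitive)

λ = v/f = 0.95·c / 228 MHz = 1.25 m
βl = 2π·l/λ = 2π × 0.162 = 58.2°
tan(βl) = 1.61
For an open-ended stub, Z_in = −jZ_0·cot(βl) = −jZ_0/tan(βl)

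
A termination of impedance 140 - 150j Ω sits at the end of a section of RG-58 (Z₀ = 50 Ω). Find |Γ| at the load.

Γ = (Z_L − Z_0)/(Z_L + Z_0) = (90 − j150)/(190 − j150)
|Γ| = 175/242

|Γ| ≈ 0.723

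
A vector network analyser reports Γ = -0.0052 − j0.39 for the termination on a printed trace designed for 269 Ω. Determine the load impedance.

Z_L ≈ 196 − j180 Ω

Z_L = Z_0·(1 + Γ)/(1 − Γ) = 269·(0.995 − j0.39)/(1.01 + j0.39)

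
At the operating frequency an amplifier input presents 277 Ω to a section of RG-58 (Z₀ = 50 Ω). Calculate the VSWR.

VSWR ≈ 5.54

Γ = (277 − 50)/(277 + 50) = 0.694
VSWR = (1 + 0.694)/(1 − 0.694)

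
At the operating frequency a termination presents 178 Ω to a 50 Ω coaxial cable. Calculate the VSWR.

Γ = (178 − 50)/(178 + 50) = 0.561
VSWR = (1 + 0.561)/(1 − 0.561)

VSWR ≈ 3.56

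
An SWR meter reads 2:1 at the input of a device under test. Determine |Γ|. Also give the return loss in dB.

|Γ| ≈ 0.333; return loss ≈ 9.54 dB

|Γ| = (S − 1)/(S + 1) = (2 − 1)/(2 + 1) = 1/3
RL = −20·log₁₀|Γ| = −20·log₁₀(0.333)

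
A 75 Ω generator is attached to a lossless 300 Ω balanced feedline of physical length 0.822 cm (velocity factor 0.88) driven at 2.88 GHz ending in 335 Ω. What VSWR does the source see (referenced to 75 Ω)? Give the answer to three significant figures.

VSWR ≈ 4.22

λ = v/f = 0.88·c / 2.88 GHz = 0.0917 m
βl = 2π·l/λ = 2π × 0.0897 = 32.3°
tan(βl) = 0.632
Z_in = Z_0·(Z_L + jZ_0·tanβl)/(Z_0 + jZ_L·tanβl) = 313 − j31.2 Ω
Γ_s = (Z_in − Z_s)/(Z_in + Z_s) = (238 − j31.2)/(388 − j31.2), |Γ_s| = 0.617
VSWR = (1 + |Γ_s|)/(1 − |Γ_s|)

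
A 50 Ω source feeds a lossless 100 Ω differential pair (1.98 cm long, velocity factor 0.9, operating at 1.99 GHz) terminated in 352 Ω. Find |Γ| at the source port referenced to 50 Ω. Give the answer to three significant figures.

λ = v/f = 0.9·c / 1.99 GHz = 0.136 m
βl = 2π·l/λ = 2π × 0.146 = 52.5°
tan(βl) = 1.3
Z_in = Z_0·(Z_L + jZ_0·tanβl)/(Z_0 + jZ_L·tanβl) = 43.1 − j67.3 Ω
Γ_s = (Z_in − Z_s)/(Z_in + Z_s) = (-6.95 − j67.3)/(93.1 − j67.3), |Γ_s| = 0.589

|Γ| ≈ 0.589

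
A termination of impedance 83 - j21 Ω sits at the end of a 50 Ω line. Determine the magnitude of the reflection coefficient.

|Γ| ≈ 0.291

Γ = (Z_L − Z_0)/(Z_L + Z_0) = (33 − j21)/(133 − j21)
|Γ| = 39.1/135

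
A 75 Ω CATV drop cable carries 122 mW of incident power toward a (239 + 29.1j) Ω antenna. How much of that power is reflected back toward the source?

P_reflected ≈ 34 mW

|Γ| = |(164 + j29.1)/(314 + j29.1)| = 0.528
|Γ|² = 0.279
P_refl = |Γ|²·P_inc = 34 mW, P_del = (1 − |Γ|²)·P_inc = 88 mW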